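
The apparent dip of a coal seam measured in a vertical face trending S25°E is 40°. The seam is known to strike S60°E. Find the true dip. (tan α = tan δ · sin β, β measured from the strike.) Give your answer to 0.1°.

β = acute angle between strike S60°E and section S25°E = 35°.
tan(true dip) = tan 40° / sin 35° = 1.4629
δ = arctan(1.4629) = 55.64°

55.6°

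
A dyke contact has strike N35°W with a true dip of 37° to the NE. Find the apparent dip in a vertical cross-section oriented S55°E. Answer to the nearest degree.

The strike is N35°W and the section trends S55°E; the acute angle between them is β = 20°.
tan α = tan 37° × sin 20° = 0.7536 × 0.3420 = 0.2577
apparent dip = arctan 0.2577 = 14.45°

14°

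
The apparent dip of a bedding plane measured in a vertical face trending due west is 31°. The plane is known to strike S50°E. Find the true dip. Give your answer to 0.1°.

β = acute angle between strike S50°E and section due west = 40°.
tan δ = tan α / sin β = tan 31° / sin 40° = 0.6009 / 0.6428 = 0.9348
δ = arctan(0.9348) = 43.07°

43.1°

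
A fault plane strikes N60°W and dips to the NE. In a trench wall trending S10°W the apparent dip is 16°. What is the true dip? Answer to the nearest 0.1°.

The section is 70° from the strike.
tan(true dip) = tan 16° / sin 70° = 0.3051
true dip = arctan 0.3051 = 16.97°

17.0°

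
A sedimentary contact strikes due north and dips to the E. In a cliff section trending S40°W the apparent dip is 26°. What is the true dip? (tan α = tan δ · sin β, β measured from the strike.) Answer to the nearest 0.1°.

37.2°

β = acute angle between strike due north and section S40°W = 40°.
tan(true dip) = tan 26° / sin 40° = 0.7588
δ = arctan(0.7588) = 37.19°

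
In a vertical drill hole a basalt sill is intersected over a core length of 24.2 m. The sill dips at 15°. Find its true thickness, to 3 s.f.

23.4 m

True thickness t = h · cos(dip) = 24.2 × cos 15°
t = 24.2 × 0.9659 = 23.375 m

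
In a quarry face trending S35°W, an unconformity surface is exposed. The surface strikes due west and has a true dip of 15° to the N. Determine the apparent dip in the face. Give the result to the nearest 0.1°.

12.4°

Angle between strike (due west) and section (S35°W): β = 55°.
tan α = tan 15° × sin 55° = 0.2679 × 0.8192 = 0.2195
α = arctan(0.2195) = 12.38°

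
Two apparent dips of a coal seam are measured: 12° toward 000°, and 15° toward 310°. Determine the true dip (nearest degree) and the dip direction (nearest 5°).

The two traces are lines in the plane: v₁ = (sin 0°·cos 12°, cos 0°·cos 12°, −sin 12°), v₂ = (sin 310°·cos 15°, cos 310°·cos 15°, −sin 15°).
Cross product v₁ × v₂ gives the pole to the plane: n ∝ (-0.124, 0.154, 0.724).
Dip δ = arctan(|n_h|/n_z) = arctan(0.198/0.724) = 15.3°.
Dip direction = atan2(-0.124, 0.154) = 321° (azimuth of n's horizontal projection).

true dip 15°, dip direction 320°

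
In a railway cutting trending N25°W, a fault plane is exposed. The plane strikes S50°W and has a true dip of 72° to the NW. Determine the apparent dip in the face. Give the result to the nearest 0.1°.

The strike is S50°W and the section trends N25°W; the acute angle between them is β = 75°.
tan(apparent dip) = tan 72° · sin 75° = 2.9728
α = arctan(2.9728) = 71.41°

71.4°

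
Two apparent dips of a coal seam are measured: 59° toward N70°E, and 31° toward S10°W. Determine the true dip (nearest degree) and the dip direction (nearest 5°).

true dip 67°, dip direction 115°

The two traces are lines in the plane: v₁ = (sin 70°·cos 59°, cos 70°·cos 59°, −sin 59°), v₂ = (sin 190°·cos 31°, cos 190°·cos 31°, −sin 31°).
n = v₁ × v₂ = (0.814, -0.377, 0.382) (taken with n_z > 0).
Dip δ = arctan(|n_h|/n_z) = arctan(0.897/0.382) = 66.9°.
Dip direction = azimuth of (n_x, n_y) = atan2(0.814, -0.377) = 115°.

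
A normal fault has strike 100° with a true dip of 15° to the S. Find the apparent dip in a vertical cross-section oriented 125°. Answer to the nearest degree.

The section lies 25° from the strike.
tan α = tan 15° × sin 25° = 0.2679 × 0.4226 = 0.1132
α = arctan(0.1132) = 6.46°

6°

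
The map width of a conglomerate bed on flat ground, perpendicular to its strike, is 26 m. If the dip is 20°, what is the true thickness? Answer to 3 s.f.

True thickness t = w · sin(dip) = 26 × sin 20°
t = 26 × 0.3420 = 8.893 m

8.89 m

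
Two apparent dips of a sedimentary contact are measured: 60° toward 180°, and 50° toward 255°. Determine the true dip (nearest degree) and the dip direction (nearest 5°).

Represent each trace as a vector plunging at its apparent dip toward its trend (east-north-up frame): v₁ = (0.000, -0.500, -0.866), v₂ = (-0.621, -0.166, -0.766).
Cross product v₁ × v₂ gives the pole to the plane: n ∝ (-0.239, -0.538, 0.310).
True dip = arccos(n_z / |n|) = arccos(0.4666) = 62.2°.
The horizontal component of n points toward azimuth atan2(n_x, n_y) = 204°, the dip direction.

true dip 62°, dip direction 205°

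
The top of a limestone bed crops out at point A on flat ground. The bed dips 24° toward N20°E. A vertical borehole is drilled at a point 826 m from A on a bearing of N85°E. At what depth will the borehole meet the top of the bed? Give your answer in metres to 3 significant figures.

The hole lies 65° from the dip direction, so the down-dip offset is 826 × cos 65° = 349.08 m.
Depth = down-dip offset × tan(dip) = 349.08 × tan 24° = 349.08 × 0.4452
Depth = 155.42 m

155 m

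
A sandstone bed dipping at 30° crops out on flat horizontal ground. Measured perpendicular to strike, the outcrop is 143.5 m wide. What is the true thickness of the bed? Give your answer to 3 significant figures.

71.7 m

True thickness t = w · sin(dip) = 143.5 × sin 30°
t = 143.5 × 0.5000 = 71.750 m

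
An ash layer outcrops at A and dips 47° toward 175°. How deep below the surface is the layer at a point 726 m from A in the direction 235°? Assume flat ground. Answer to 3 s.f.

389 m

The hole lies 60° from the dip direction, so the down-dip offset is 726 × cos 60° = 363.00 m.
Depth = down-dip offset × tan(dip) = 363.00 × tan 47° = 363.00 × 1.0724
Depth = 389.27 m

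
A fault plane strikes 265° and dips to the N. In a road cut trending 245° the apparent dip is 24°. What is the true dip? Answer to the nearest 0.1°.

The section is 20° from the strike.
tan(true dip) = tan 24° / sin 20° = 1.3018
true dip = arctan 1.3018 = 52.47°

52.5°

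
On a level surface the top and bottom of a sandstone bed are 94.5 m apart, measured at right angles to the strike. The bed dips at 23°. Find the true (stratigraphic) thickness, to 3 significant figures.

36.9 m

True thickness t = w · sin(dip) = 94.5 × sin 23°
t = 94.5 × 0.3907 = 36.924 m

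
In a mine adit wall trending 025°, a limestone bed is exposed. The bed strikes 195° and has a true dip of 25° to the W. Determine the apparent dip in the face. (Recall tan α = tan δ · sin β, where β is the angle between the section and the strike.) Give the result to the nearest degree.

5°

The section lies 10° from the strike.
tan(apparent dip) = tan 25° · sin 10° = 0.0810
apparent dip = arctan 0.0810 = 4.63°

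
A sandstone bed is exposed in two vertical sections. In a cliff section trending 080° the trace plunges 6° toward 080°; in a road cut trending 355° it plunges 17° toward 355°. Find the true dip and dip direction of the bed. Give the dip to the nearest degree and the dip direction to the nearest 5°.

true dip 18°, dip direction 010°

The two traces are lines in the plane: v₁ = (sin 80°·cos 6°, cos 80°·cos 6°, −sin 6°), v₂ = (sin 355°·cos 17°, cos 355°·cos 17°, −sin 17°).
Cross product v₁ × v₂ gives the pole to the plane: n ∝ (0.049, 0.295, 0.947).
Dip δ = arctan(|n_h|/n_z) = arctan(0.299/0.947) = 17.5°.
The horizontal component of n points toward azimuth atan2(n_x, n_y) = 9°, the dip direction.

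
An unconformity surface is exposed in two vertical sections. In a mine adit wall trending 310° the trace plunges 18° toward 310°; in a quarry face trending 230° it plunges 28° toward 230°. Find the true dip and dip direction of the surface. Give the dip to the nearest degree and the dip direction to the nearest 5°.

true dip 30°, dip direction 255°

Each apparent-dip line lies in the plane. As unit vectors (x east, y north, z up), v₁ plunges 18°→310° and v₂ plunges 28°→230°.
Cross product v₁ × v₂ gives the pole to the plane: n ∝ (-0.462, -0.133, 0.827).
tan δ = √(n_x²+n_y²)/n_z = 0.481/0.827, so δ = 30.2°.
The horizontal component of n points toward azimuth atan2(n_x, n_y) = 254°, the dip direction.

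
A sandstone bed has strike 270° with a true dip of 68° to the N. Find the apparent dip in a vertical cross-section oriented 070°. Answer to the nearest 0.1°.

The section lies 20° from the strike.
tan(apparent dip) = tan 68° · sin 20° = 0.8465
apparent dip = arctan 0.8465 = 40.25°

40.2°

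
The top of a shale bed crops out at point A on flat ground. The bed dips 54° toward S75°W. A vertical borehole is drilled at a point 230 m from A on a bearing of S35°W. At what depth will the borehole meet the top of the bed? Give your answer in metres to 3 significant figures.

The hole lies 40° from the dip direction, so the down-dip offset is 230 × cos 40° = 176.19 m.
Depth = down-dip offset × tan(dip) = 176.19 × tan 54° = 176.19 × 1.3764
Depth = 242.51 m

243 m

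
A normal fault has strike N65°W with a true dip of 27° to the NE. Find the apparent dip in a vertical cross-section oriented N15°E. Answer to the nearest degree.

Angle between strike (N65°W) and section (N15°E): β = 80°.
tan α = tan 27° × sin 80° = 0.5095 × 0.9848 = 0.5018
α = arctan(0.5018) = 26.65°

27°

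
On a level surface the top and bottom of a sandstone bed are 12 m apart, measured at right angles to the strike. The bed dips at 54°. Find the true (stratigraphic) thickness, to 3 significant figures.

9.71 m

True thickness t = w · sin(dip) = 12 × sin 54°
t = 12 × 0.8090 = 9.708 m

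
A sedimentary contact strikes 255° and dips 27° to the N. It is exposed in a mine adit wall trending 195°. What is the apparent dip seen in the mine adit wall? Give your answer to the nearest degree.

24°

The section lies 60° from the strike.
tan(apparent dip) = tan 27° · sin 60° = 0.4413
α = arctan(0.4413) = 23.81°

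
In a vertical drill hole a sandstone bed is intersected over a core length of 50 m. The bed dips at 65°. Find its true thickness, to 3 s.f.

21.1 m

True thickness t = h · cos(dip) = 50 × cos 65°
t = 50 × 0.4226 = 21.131 m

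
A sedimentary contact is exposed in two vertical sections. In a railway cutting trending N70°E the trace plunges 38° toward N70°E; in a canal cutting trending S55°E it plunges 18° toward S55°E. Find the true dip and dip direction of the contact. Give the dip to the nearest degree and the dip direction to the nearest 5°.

Represent each trace as a vector plunging at its apparent dip toward its trend (east-north-up frame): v₁ = (0.740, 0.270, -0.616), v₂ = (0.779, -0.546, -0.309).
n = v₁ × v₂ = (0.419, 0.251, 0.614) (taken with n_z > 0).
tan δ = √(n_x²+n_y²)/n_z = 0.488/0.614, so δ = 38.5°.
The horizontal component of n points toward azimuth atan2(n_x, n_y) = 59°, the dip direction.

true dip 39°, dip direction 060°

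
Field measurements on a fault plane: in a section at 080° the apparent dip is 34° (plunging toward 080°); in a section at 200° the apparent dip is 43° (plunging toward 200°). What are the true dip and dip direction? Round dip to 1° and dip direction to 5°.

true dip 58°, dip direction 145°

The two traces are lines in the plane: v₁ = (sin 80°·cos 34°, cos 80°·cos 34°, −sin 34°), v₂ = (sin 200°·cos 43°, cos 200°·cos 43°, −sin 43°).
The plane normal is n = v₁ × v₂ ∝ (0.482, -0.697, 0.525).
Dip δ = arctan(|n_h|/n_z) = arctan(0.847/0.525) = 58.2°.
Dip direction = azimuth of (n_x, n_y) = atan2(0.482, -0.697) = 145°.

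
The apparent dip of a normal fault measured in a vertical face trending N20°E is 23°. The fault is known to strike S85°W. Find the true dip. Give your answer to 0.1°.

The section is 65° from the strike.
tan δ = tan α / sin β = tan 23° / sin 65° = 0.4245 / 0.9063 = 0.4684
true dip = arctan 0.4684 = 25.10°

25.1°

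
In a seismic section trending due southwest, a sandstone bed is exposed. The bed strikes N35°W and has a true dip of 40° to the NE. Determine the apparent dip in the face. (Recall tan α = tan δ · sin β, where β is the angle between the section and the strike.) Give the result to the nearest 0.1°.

39.6°

The strike is N35°W and the section trends due southwest; the acute angle between them is β = 80°.
tan(apparent dip) = tan 40° · sin 80° = 0.8264
α = arctan(0.8264) = 39.57°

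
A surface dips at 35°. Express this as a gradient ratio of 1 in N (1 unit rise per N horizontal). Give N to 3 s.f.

1 in 1.43

1 : N means tan θ = 1/N, so N = 1/tan 35° = 1/0.7002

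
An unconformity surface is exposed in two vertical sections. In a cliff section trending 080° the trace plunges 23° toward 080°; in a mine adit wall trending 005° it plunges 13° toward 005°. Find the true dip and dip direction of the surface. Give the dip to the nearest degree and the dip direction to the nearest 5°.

true dip 24°, dip direction 065°

The two traces are lines in the plane: v₁ = (sin 80°·cos 23°, cos 80°·cos 23°, −sin 23°), v₂ = (sin 5°·cos 13°, cos 5°·cos 13°, −sin 13°).
The plane normal is n = v₁ × v₂ ∝ (0.343, 0.171, 0.866).
Dip δ = arctan(|n_h|/n_z) = arctan(0.383/0.866) = 23.9°.
Dip direction = atan2(0.343, 0.171) = 64° (azimuth of n's horizontal projection).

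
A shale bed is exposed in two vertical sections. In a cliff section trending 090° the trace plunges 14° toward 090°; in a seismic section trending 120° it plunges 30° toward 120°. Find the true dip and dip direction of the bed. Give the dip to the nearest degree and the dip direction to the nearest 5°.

true dip 37°, dip direction 160°

Represent each trace as a vector plunging at its apparent dip toward its trend (east-north-up frame): v₁ = (0.970, 0.000, -0.242), v₂ = (0.750, -0.433, -0.500).
n = v₁ × v₂ = (0.105, -0.304, 0.420) (taken with n_z > 0).
tan δ = √(n_x²+n_y²)/n_z = 0.321/0.420, so δ = 37.4°.
The horizontal component of n points toward azimuth atan2(n_x, n_y) = 161°, the dip direction.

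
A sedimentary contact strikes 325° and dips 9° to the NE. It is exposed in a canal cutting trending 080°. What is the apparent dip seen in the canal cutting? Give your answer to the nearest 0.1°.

8.2°

The strike is 325° and the section trends 080°; the acute angle between them is β = 65°.
tan α = tan 9° × sin 65° = 0.1584 × 0.9063 = 0.1435
α = arctan(0.1435) = 8.17°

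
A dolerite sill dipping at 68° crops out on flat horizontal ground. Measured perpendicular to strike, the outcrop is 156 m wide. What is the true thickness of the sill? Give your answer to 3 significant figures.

145 m

True thickness t = w · sin(dip) = 156 × sin 68°
t = 156 × 0.9272 = 144.641 m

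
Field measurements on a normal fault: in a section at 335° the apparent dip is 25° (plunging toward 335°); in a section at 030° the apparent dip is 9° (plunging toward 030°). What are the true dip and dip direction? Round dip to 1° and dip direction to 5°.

true dip 26°, dip direction 320°

Represent each trace as a vector plunging at its apparent dip toward its trend (east-north-up frame): v₁ = (-0.383, 0.821, -0.423), v₂ = (0.494, 0.855, -0.156).
The plane normal is n = v₁ × v₂ ∝ (-0.233, 0.269, 0.733).
tan δ = √(n_x²+n_y²)/n_z = 0.356/0.733, so δ = 25.9°.
Dip direction = atan2(-0.233, 0.269) = 319° (azimuth of n's horizontal projection).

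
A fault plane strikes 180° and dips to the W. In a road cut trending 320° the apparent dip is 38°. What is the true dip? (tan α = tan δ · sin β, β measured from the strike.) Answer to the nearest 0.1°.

50.6°

β = acute angle between strike 180° and section 320° = 40°.
tan(true dip) = tan 38° / sin 40° = 1.2155
δ = arctan(1.2155) = 50.55°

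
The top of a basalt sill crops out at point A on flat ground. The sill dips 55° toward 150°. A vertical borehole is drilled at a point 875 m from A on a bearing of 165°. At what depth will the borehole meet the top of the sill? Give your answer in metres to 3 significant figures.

The hole lies 15° from the dip direction, so the down-dip offset is 875 × cos 15° = 845.19 m.
Depth = down-dip offset × tan(dip) = 845.19 × tan 55° = 845.19 × 1.4281
Depth = 1207.05 m

1210 m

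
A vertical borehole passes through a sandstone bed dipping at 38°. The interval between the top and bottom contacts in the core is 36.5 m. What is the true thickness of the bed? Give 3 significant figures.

True thickness t = h · cos(dip) = 36.5 × cos 38°
t = 36.5 × 0.7880 = 28.762 m

28.8 m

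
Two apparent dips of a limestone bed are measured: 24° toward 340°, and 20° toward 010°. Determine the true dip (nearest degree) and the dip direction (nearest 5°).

The two traces are lines in the plane: v₁ = (sin 340°·cos 24°, cos 340°·cos 24°, −sin 24°), v₂ = (sin 10°·cos 20°, cos 10°·cos 20°, −sin 20°).
Cross product v₁ × v₂ gives the pole to the plane: n ∝ (-0.083, 0.173, 0.429).
tan δ = √(n_x²+n_y²)/n_z = 0.192/0.429, so δ = 24.1°.
Dip direction = azimuth of (n_x, n_y) = atan2(-0.083, 0.173) = 334°.

true dip 24°, dip direction 335°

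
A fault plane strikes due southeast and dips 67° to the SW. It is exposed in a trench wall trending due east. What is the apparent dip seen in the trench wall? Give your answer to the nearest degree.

59°

Angle between strike (due southeast) and section (due east): β = 45°.
tan α = tan 67° × sin 45° = 2.3559 × 0.7071 = 1.6658
apparent dip = arctan 1.6658 = 59.02°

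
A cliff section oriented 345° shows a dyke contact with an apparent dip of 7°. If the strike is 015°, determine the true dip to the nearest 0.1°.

13.8°

β = acute angle between strike 015° and section 345° = 30°.
tan(true dip) = tan 7° / sin 30° = 0.2456
true dip = arctan 0.2456 = 13.80°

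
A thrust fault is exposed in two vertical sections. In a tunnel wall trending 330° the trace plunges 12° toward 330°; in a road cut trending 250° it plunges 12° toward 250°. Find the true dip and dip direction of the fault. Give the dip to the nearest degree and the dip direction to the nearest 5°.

Represent each trace as a vector plunging at its apparent dip toward its trend (east-north-up frame): v₁ = (-0.489, 0.847, -0.208), v₂ = (-0.919, -0.335, -0.208).
The plane normal is n = v₁ × v₂ ∝ (-0.246, 0.089, 0.942).
tan δ = √(n_x²+n_y²)/n_z = 0.261/0.942, so δ = 15.5°.
The horizontal component of n points toward azimuth atan2(n_x, n_y) = 290°, the dip direction.

true dip 16°, dip direction 290°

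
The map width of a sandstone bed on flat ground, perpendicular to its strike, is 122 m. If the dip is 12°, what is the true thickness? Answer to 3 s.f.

True thickness t = w · sin(dip) = 122 × sin 12°
t = 122 × 0.2079 = 25.365 m

25.4 m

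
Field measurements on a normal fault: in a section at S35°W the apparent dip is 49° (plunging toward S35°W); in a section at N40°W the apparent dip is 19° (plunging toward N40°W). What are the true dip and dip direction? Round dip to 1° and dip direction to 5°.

true dip 53°, dip direction 245°

Each apparent-dip line lies in the plane. As unit vectors (x east, y north, z up), v₁ plunges 49°→S35°W and v₂ plunges 19°→N40°W.
Cross product v₁ × v₂ gives the pole to the plane: n ∝ (-0.722, -0.336, 0.599).
tan δ = √(n_x²+n_y²)/n_z = 0.796/0.599, so δ = 53.0°.
The horizontal component of n points toward azimuth atan2(n_x, n_y) = 245°, the dip direction.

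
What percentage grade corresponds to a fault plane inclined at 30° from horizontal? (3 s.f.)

57.7%

grade % = 100 × tan 30° = 100 × 0.5774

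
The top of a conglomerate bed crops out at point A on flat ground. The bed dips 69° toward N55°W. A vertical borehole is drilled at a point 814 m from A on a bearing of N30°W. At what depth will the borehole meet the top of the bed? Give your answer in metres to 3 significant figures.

The hole lies 25° from the dip direction, so the down-dip offset is 814 × cos 25° = 737.73 m.
Depth = down-dip offset × tan(dip) = 737.73 × tan 69° = 737.73 × 2.6051
Depth = 1921.86 m

1920 m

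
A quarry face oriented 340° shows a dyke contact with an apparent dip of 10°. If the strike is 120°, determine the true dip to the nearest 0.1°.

15.3°

The section is 40° from the strike.
tan δ = tan α / sin β = tan 10° / sin 40° = 0.1763 / 0.6428 = 0.2743
δ = arctan(0.2743) = 15.34°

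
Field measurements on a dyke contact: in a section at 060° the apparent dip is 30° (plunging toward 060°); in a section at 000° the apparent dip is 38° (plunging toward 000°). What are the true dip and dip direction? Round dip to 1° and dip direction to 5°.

true dip 39°, dip direction 015°

Each apparent-dip line lies in the plane. As unit vectors (x east, y north, z up), v₁ plunges 30°→060° and v₂ plunges 38°→000°.
Cross product v₁ × v₂ gives the pole to the plane: n ∝ (0.127, 0.462, 0.591).
Dip δ = arctan(|n_h|/n_z) = arctan(0.479/0.591) = 39.0°.
Dip direction = atan2(0.127, 0.462) = 15° (azimuth of n's horizontal projection).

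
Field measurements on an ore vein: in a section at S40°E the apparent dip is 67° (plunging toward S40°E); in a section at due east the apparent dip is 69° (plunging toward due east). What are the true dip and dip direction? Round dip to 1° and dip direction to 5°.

Represent each trace as a vector plunging at its apparent dip toward its trend (east-north-up frame): v₁ = (0.251, -0.299, -0.921), v₂ = (0.358, 0.000, -0.934).
n = v₁ × v₂ = (0.279, -0.095, 0.107) (taken with n_z > 0).
tan δ = √(n_x²+n_y²)/n_z = 0.295/0.107, so δ = 70.0°.
The horizontal component of n points toward azimuth atan2(n_x, n_y) = 109°, the dip direction.

true dip 70°, dip direction 110°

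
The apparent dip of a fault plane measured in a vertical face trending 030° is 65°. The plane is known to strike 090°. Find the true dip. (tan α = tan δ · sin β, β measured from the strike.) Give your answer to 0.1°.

The section is 60° from the strike.
tan δ = tan α / sin β = tan 65° / sin 60° = 2.1445 / 0.8660 = 2.4763
true dip = arctan 2.4763 = 68.01°

68.0°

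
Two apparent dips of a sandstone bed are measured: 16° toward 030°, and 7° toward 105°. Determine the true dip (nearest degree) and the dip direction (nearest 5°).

Each apparent-dip line lies in the plane. As unit vectors (x east, y north, z up), v₁ plunges 16°→030° and v₂ plunges 7°→105°.
Cross product v₁ × v₂ gives the pole to the plane: n ∝ (0.172, 0.206, 0.922).
Dip δ = arctan(|n_h|/n_z) = arctan(0.268/0.922) = 16.2°.
Dip direction = azimuth of (n_x, n_y) = atan2(0.172, 0.206) = 40°.

true dip 16°, dip direction 040°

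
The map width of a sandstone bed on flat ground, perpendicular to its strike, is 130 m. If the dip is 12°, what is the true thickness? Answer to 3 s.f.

27.0 m

True thickness t = w · sin(dip) = 130 × sin 12°
t = 130 × 0.2079 = 27.029 m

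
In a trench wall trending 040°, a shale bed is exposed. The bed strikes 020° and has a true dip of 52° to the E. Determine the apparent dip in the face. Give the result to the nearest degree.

Angle between strike (020°) and section (040°): β = 20°.
tan α = tan 52° × sin 20° = 1.2799 × 0.3420 = 0.4378
apparent dip = arctan 0.4378 = 23.64°

24°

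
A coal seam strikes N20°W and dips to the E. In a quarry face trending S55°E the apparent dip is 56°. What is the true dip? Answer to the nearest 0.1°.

The section is 35° from the strike.
tan δ = tan α / sin β = tan 56° / sin 35° = 1.4826 / 0.5736 = 2.5848
true dip = arctan 2.5848 = 68.85°

68.8°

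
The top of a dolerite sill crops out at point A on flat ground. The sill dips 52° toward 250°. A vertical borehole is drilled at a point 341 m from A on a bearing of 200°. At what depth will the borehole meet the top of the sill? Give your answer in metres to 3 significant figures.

The hole lies 50° from the dip direction, so the down-dip offset is 341 × cos 50° = 219.19 m.
Depth = down-dip offset × tan(dip) = 219.19 × tan 52° = 219.19 × 1.2799
Depth = 280.55 m

281 m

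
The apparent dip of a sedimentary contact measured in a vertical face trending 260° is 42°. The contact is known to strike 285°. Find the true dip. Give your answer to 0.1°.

The section is 25° from the strike.
tan(true dip) = tan 42° / sin 25° = 2.1305
δ = arctan(2.1305) = 64.86°

64.9°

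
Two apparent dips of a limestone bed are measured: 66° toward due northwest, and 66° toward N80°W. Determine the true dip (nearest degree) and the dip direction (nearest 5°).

true dip 67°, dip direction 300°

Represent each trace as a vector plunging at its apparent dip toward its trend (east-north-up frame): v₁ = (-0.288, 0.288, -0.914), v₂ = (-0.401, 0.071, -0.914).
Cross product v₁ × v₂ gives the pole to the plane: n ∝ (-0.198, 0.103, 0.095).
True dip = arccos(n_z / |n|) = arccos(0.3908) = 67.0°.
Dip direction = azimuth of (n_x, n_y) = atan2(-0.198, 0.103) = 298°.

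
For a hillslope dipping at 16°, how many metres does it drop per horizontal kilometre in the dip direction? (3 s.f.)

287 m

drop per km = 1000 × tan 16° = 1000 × 0.2867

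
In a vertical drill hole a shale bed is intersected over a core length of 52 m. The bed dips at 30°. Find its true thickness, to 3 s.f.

True thickness t = h · cos(dip) = 52 × cos 30°
t = 52 × 0.8660 = 45.033 m

45.0 m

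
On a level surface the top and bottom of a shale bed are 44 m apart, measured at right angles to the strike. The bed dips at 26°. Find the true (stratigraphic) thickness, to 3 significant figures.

19.3 m

True thickness t = w · sin(dip) = 44 × sin 26°
t = 44 × 0.4384 = 19.288 m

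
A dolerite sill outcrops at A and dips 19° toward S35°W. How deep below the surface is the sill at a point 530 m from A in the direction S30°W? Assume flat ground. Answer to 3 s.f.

182 m

The hole lies 5° from the dip direction, so the down-dip offset is 530 × cos 5° = 527.98 m.
Depth = down-dip offset × tan(dip) = 527.98 × tan 19° = 527.98 × 0.3443
Depth = 181.80 m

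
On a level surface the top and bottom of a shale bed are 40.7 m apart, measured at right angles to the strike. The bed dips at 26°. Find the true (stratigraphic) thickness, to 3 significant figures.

17.8 m

True thickness t = w · sin(dip) = 40.7 × sin 26°
t = 40.7 × 0.4384 = 17.842 m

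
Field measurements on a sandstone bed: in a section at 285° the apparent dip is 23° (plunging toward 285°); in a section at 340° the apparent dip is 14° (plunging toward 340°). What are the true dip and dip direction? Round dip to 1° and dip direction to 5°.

true dip 23°, dip direction 285°

The two traces are lines in the plane: v₁ = (sin 285°·cos 23°, cos 285°·cos 23°, −sin 23°), v₂ = (sin 340°·cos 14°, cos 340°·cos 14°, −sin 14°).
Cross product v₁ × v₂ gives the pole to the plane: n ∝ (-0.299, 0.085, 0.732).
Dip δ = arctan(|n_h|/n_z) = arctan(0.311/0.732) = 23.0°.
Dip direction = azimuth of (n_x, n_y) = atan2(-0.299, 0.085) = 286°.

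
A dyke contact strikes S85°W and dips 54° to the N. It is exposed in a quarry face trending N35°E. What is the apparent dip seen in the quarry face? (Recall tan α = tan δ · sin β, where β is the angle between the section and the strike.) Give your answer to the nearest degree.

47°

Angle between strike (S85°W) and section (N35°E): β = 50°.
tan α = tan 54° × sin 50° = 1.3764 × 0.7660 = 1.0544
apparent dip = arctan 1.0544 = 46.52°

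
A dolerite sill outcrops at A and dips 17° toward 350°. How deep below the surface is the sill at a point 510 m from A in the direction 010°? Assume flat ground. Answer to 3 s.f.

147 m

The hole lies 20° from the dip direction, so the down-dip offset is 510 × cos 20° = 479.24 m.
Depth = down-dip offset × tan(dip) = 479.24 × tan 17° = 479.24 × 0.3057
Depth = 146.52 m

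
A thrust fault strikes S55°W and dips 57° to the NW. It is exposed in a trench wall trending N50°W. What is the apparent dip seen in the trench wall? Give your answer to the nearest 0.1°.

56.1°

The section lies 75° from the strike.
tan α = tan 57° × sin 75° = 1.5399 × 0.9659 = 1.4874
α = arctan(1.4874) = 56.09°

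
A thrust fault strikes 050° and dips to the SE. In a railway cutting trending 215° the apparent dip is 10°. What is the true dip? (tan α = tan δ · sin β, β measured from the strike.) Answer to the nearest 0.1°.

The section is 15° from the strike.
tan(true dip) = tan 10° / sin 15° = 0.6813
δ = arctan(0.6813) = 34.27°

34.3°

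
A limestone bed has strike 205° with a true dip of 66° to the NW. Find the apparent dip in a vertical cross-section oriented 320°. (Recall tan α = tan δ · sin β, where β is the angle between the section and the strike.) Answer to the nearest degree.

The section lies 65° from the strike.
tan α = tan 66° × sin 65° = 2.2460 × 0.9063 = 2.0356
apparent dip = arctan 2.0356 = 63.84°

64°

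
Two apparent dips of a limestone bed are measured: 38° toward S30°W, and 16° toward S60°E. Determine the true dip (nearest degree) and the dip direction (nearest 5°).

Represent each trace as a vector plunging at its apparent dip toward its trend (east-north-up frame): v₁ = (-0.394, -0.682, -0.616), v₂ = (0.832, -0.481, -0.276).
The plane normal is n = v₁ × v₂ ∝ (-0.108, -0.621, 0.757).
tan δ = √(n_x²+n_y²)/n_z = 0.630/0.757, so δ = 39.8°.
The horizontal component of n points toward azimuth atan2(n_x, n_y) = 190°, the dip direction.

true dip 40°, dip direction 190°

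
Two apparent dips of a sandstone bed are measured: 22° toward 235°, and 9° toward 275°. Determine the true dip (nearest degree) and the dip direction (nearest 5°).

Represent each trace as a vector plunging at its apparent dip toward its trend (east-north-up frame): v₁ = (-0.760, -0.532, -0.375), v₂ = (-0.984, 0.086, -0.156).
Cross product v₁ × v₂ gives the pole to the plane: n ∝ (-0.115, -0.250, 0.589).
True dip = arccos(n_z / |n|) = arccos(0.9059) = 25.1°.
Dip direction = azimuth of (n_x, n_y) = atan2(-0.115, -0.250) = 205°.

true dip 25°, dip direction 205°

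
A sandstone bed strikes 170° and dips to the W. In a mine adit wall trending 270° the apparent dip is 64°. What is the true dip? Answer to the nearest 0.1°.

64.3°

The section is 80° from the strike.
tan(true dip) = tan 64° / sin 80° = 2.0819
δ = arctan(2.0819) = 64.34°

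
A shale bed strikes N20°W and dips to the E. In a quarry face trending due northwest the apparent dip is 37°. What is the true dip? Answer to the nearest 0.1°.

The section is 25° from the strike.
tan δ = tan α / sin β = tan 37° / sin 25° = 0.7536 / 0.4226 = 1.7831
true dip = arctan 1.7831 = 60.71°

60.7°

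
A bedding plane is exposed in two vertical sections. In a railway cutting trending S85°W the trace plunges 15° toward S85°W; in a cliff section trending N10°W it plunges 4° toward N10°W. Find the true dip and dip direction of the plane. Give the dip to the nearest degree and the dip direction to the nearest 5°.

true dip 15°, dip direction 275°

The two traces are lines in the plane: v₁ = (sin 265°·cos 15°, cos 265°·cos 15°, −sin 15°), v₂ = (sin 350°·cos 4°, cos 350°·cos 4°, −sin 4°).
The plane normal is n = v₁ × v₂ ∝ (-0.260, 0.022, 0.960).
Dip δ = arctan(|n_h|/n_z) = arctan(0.261/0.960) = 15.2°.
The horizontal component of n points toward azimuth atan2(n_x, n_y) = 275°, the dip direction.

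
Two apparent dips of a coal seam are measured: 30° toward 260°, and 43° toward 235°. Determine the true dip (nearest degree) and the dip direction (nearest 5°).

Each apparent-dip line lies in the plane. As unit vectors (x east, y north, z up), v₁ plunges 30°→260° and v₂ plunges 43°→235°.
The plane normal is n = v₁ × v₂ ∝ (-0.107, -0.282, 0.268).
tan δ = √(n_x²+n_y²)/n_z = 0.302/0.268, so δ = 48.4°.
Dip direction = azimuth of (n_x, n_y) = atan2(-0.107, -0.282) = 201°.

true dip 48°, dip direction 200°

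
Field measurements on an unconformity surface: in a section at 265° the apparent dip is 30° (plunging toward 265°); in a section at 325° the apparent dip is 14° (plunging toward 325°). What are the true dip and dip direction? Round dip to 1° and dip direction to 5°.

true dip 30°, dip direction 260°

Represent each trace as a vector plunging at its apparent dip toward its trend (east-north-up frame): v₁ = (-0.863, -0.075, -0.500), v₂ = (-0.557, 0.795, -0.242).
The plane normal is n = v₁ × v₂ ∝ (-0.416, -0.070, 0.728).
Dip δ = arctan(|n_h|/n_z) = arctan(0.421/0.728) = 30.1°.
Dip direction = atan2(-0.416, -0.070) = 261° (azimuth of n's horizontal projection).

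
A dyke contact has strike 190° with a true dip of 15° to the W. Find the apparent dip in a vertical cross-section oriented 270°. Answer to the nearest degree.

15°

The strike is 190° and the section trends 270°; the acute angle between them is β = 80°.
tan α = tan 15° × sin 80° = 0.2679 × 0.9848 = 0.2639
apparent dip = arctan 0.2639 = 14.78°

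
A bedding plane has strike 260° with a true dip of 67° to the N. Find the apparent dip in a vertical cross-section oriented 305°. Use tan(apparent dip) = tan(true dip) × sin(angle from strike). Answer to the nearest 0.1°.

Angle between strike (260°) and section (305°): β = 45°.
tan α = tan 67° × sin 45° = 2.3559 × 0.7071 = 1.6658
apparent dip = arctan 1.6658 = 59.02°

59.0°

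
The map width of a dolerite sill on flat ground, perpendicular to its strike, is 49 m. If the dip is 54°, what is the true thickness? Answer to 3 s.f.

True thickness t = w · sin(dip) = 49 × sin 54°
t = 49 × 0.8090 = 39.642 m

39.6 m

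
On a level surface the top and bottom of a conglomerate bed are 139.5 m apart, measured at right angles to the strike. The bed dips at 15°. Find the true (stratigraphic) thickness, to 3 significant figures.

36.1 m

True thickness t = w · sin(dip) = 139.5 × sin 15°
t = 139.5 × 0.2588 = 36.105 m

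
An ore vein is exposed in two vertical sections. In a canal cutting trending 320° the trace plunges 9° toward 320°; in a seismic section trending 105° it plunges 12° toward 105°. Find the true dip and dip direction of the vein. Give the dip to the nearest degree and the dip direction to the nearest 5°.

Each apparent-dip line lies in the plane. As unit vectors (x east, y north, z up), v₁ plunges 9°→320° and v₂ plunges 12°→105°.
Cross product v₁ × v₂ gives the pole to the plane: n ∝ (0.197, 0.280, 0.554).
tan δ = √(n_x²+n_y²)/n_z = 0.342/0.554, so δ = 31.7°.
The horizontal component of n points toward azimuth atan2(n_x, n_y) = 35°, the dip direction.

true dip 32°, dip direction 035°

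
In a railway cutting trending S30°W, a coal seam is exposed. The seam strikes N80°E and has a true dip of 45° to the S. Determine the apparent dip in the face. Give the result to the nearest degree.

The section lies 50° from the strike.
tan α = tan 45° × sin 50° = 1.0000 × 0.7660 = 0.7660
apparent dip = arctan 0.7660 = 37.45°

37°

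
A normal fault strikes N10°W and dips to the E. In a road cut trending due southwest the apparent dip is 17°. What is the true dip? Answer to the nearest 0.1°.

20.5°

β = acute angle between strike N10°W and section due southwest = 55°.
tan δ = tan α / sin β = tan 17° / sin 55° = 0.3057 / 0.8192 = 0.3732
true dip = arctan 0.3732 = 20.47°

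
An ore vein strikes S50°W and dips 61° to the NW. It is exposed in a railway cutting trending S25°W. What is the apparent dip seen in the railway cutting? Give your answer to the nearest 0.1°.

37.3°

The section lies 25° from the strike.
tan α = tan 61° × sin 25° = 1.8040 × 0.4226 = 0.7624
apparent dip = arctan 0.7624 = 37.32°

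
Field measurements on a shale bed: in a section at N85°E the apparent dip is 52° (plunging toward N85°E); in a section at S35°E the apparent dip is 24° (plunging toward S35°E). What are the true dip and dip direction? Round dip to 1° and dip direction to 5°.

Represent each trace as a vector plunging at its apparent dip toward its trend (east-north-up frame): v₁ = (0.613, 0.054, -0.788), v₂ = (0.524, -0.748, -0.407).
Cross product v₁ × v₂ gives the pole to the plane: n ∝ (0.612, 0.163, 0.487).
Dip δ = arctan(|n_h|/n_z) = arctan(0.633/0.487) = 52.4°.
The horizontal component of n points toward azimuth atan2(n_x, n_y) = 75°, the dip direction.

true dip 52°, dip direction 075°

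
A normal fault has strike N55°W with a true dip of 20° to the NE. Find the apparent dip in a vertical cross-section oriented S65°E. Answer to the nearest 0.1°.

The section lies 10° from the strike.
tan α = tan 20° × sin 10° = 0.3640 × 0.1736 = 0.0632
α = arctan(0.0632) = 3.62°

3.6°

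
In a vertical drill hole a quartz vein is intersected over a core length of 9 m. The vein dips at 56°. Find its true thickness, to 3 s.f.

True thickness t = h · cos(dip) = 9 × cos 56°
t = 9 × 0.5592 = 5.033 m

5.03 m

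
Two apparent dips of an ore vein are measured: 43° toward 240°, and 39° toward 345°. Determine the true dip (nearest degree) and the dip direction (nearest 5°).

true dip 55°, dip direction 290°

Represent each trace as a vector plunging at its apparent dip toward its trend (east-north-up frame): v₁ = (-0.633, -0.366, -0.682), v₂ = (-0.201, 0.751, -0.629).
Cross product v₁ × v₂ gives the pole to the plane: n ∝ (-0.742, 0.261, 0.549).
Dip δ = arctan(|n_h|/n_z) = arctan(0.787/0.549) = 55.1°.
The horizontal component of n points toward azimuth atan2(n_x, n_y) = 289°, the dip direction.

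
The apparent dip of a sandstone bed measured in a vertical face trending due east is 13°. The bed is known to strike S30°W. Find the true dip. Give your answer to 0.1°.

The section is 60° from the strike.
tan(true dip) = tan 13° / sin 60° = 0.2666
δ = arctan(0.2666) = 14.93°

14.9°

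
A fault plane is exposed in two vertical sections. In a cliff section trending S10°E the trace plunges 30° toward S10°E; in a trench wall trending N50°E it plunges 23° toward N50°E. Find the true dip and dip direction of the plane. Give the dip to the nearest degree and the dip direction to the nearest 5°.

Each apparent-dip line lies in the plane. As unit vectors (x east, y north, z up), v₁ plunges 30°→S10°E and v₂ plunges 23°→N50°E.
The plane normal is n = v₁ × v₂ ∝ (0.629, -0.294, 0.690).
True dip = arccos(n_z / |n|) = arccos(0.7051) = 45.2°.
The horizontal component of n points toward azimuth atan2(n_x, n_y) = 115°, the dip direction.

true dip 45°, dip direction 115°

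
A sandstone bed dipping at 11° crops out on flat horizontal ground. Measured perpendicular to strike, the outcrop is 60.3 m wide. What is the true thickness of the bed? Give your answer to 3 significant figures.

True thickness t = w · sin(dip) = 60.3 × sin 11°
t = 60.3 × 0.1908 = 11.506 m

11.5 m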